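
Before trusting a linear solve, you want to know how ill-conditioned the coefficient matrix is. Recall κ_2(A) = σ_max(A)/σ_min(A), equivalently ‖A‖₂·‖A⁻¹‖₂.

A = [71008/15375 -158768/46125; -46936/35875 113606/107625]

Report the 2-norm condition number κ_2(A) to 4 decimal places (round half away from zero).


96.8625

form AᵀA = [427026496/18533025 -960649616/55599075; -960649616/55599075 2162101636/166797225] with trace 240213604/6671889 and determinant 102400/741321
solving λ² − 240213604/6671889·λ + 102400/741321 = 0 gives λ = 36, 25600/6671889
so κ_2 = √(36 / (25600/6671889)) = 96.8625


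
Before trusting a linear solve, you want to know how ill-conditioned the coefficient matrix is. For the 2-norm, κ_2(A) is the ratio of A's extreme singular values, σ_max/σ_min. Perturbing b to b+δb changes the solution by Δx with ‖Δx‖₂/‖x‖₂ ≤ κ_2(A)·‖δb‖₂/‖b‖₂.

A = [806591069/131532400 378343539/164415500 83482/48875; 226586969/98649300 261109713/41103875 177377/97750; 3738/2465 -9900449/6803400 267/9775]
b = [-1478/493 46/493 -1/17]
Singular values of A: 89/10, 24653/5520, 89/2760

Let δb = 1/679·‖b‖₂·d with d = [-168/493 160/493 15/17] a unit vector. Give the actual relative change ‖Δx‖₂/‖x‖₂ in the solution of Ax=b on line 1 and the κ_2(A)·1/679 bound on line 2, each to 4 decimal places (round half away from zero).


σ_max = 89/10, σ_min = 89/2760
κ = σ_max/σ_min = (89/10)/(89/2760) = 276.0000
bound on ‖Δx‖/‖x‖: κ·ε = 276.0000·1/679 = 0.4065
solve Ax = b  →  x = [-6.4614 -6.1352 29.7079]
‖b‖ = 3.0000, ‖x‖ = 31.0153
δb = ε·‖b‖·d = [-0.0015 0.0014 0.0039]; solving A·Δx = δb gives ‖Δx‖ = 0.1370
dividing the unrounded norms, ‖Δx‖/‖x‖ = 0.0044
realised/bound (from unrounded values) ≈ 0.0109

0.0044
0.4065


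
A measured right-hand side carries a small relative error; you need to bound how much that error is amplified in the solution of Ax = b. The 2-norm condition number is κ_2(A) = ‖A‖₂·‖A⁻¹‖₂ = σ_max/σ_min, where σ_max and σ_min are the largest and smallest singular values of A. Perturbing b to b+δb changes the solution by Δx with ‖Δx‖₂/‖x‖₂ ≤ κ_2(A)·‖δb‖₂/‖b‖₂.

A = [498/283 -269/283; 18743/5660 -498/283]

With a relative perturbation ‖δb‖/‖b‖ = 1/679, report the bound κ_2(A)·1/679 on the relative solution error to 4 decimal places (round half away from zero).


form AᵀA = [450501649/32035600 -6006627/800890; -6006627/800890 320365/80089] with trace 578647649/32035600 and determinant 83521/32035600
char-poly roots: 289/16 and 289/2002225
σ_max=√(289/16)=(17/4), σ_min=√(289/2002225)=(17/1415) → κ = 353.7500
bound on ‖Δx‖/‖x‖: κ·ε = 353.7500·1/679 = 0.5210

0.5210


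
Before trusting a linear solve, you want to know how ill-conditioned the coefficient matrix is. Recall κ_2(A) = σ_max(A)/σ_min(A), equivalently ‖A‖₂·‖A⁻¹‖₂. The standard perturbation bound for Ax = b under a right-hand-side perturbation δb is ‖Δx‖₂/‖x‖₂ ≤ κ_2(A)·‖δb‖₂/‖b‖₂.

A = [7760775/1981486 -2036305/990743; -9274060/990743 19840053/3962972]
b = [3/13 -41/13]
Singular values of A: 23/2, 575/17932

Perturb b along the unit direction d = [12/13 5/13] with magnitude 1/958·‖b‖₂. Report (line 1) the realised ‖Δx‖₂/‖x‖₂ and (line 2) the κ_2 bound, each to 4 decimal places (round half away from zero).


σ_max = 23/2, σ_min = 575/17932
condition number: (23/2) ÷ (575/17932) = 358.6400
perturbation bound = 358.6400·1/958 = 0.3744
solve Ax = b  →  x = [-14.4456 -27.6399]
2-norm of b is 3.1623; of x, 31.1872
Δx = A⁻¹·δb where δb = 1/958·3.1623·d; ‖Δx‖ = 0.1029
relative error = 0.0033
so the bound overstates the realised error by a factor of ≈ 113.4159 (computed from the unrounded values)

0.0033
0.3744


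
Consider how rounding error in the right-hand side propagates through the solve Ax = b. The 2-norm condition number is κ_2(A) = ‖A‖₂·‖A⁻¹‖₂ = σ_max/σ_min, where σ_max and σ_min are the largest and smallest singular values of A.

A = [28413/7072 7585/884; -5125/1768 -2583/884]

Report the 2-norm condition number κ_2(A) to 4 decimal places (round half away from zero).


8.0000

M = AᵀA = [7263601/295936 1588545/36992; 1588545/36992 189953/2312]. tr(M)=109265/1024, det(M)=2825761/16384
solving λ² − 109265/1024·λ + 2825761/16384 = 0 gives λ = 1681/16, 1681/1024
so κ_2 = √((1681/16) / (1681/1024)) = 8.0000


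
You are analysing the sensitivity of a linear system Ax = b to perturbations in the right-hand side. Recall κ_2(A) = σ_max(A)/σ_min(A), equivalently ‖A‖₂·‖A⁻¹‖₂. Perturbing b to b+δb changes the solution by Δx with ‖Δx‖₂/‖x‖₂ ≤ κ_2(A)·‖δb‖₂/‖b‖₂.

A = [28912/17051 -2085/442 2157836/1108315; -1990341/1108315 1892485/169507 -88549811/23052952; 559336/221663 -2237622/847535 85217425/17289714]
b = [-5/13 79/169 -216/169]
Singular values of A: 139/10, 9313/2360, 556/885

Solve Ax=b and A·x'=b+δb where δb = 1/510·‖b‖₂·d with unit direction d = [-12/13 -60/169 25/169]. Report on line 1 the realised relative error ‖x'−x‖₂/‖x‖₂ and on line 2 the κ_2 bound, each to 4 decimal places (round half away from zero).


0.0168
0.0434

largest singular value 139/10, smallest 556/885
κ = σ_max/σ_min = (139/10)/(556/885) = 22.1250
κ_2(A)·‖δb‖/‖b‖ = 0.0434
solve Ax = b  →  x = [-0.1212 -0.0558 -0.2272]
‖b‖ = 1.4142, ‖x‖ = 0.2634
re-solving with b+δb shifts x by Δx of norm 0.0044
dividing the unrounded norms, ‖Δx‖/‖x‖ = 0.0168
realised/bound (from unrounded values) ≈ 0.3862


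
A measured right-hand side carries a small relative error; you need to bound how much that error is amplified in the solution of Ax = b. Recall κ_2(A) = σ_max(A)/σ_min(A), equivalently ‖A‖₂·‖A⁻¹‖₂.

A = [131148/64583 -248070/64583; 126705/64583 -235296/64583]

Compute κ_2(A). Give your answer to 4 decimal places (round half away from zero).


form AᵀA = [39540969/4959529 -74134440/4959529; -74134440/4959529 139004676/4959529] with trace 617805/17161 and determinant 324/17161
λ_max, λ_min = (617805/17161 ± √381660777369/294499921)/2 = 36, 9/17161
κ_2(A) = √(λ_max/λ_min) = √(36 / (9/17161)) = 262.0000

262.0000


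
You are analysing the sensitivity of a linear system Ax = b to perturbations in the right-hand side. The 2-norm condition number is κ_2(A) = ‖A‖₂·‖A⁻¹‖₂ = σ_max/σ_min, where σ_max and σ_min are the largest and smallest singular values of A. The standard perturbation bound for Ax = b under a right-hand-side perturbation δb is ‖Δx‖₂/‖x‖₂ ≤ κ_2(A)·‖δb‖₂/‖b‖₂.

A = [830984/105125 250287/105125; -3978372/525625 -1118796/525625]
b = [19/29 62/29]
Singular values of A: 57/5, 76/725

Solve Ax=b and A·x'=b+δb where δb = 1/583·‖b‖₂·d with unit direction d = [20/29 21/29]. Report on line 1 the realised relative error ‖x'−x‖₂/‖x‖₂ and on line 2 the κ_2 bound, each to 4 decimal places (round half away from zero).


0.0019
0.1865

largest singular value 57/5, smallest 76/725
condition number: (57/5) ÷ (76/725) = 108.7500
worst-case relative error ≤ 108.7500 × 1/583 = 0.1865
solve Ax = b  →  x = [-5.4263 18.2912]
‖b‖ = 2.2361, ‖x‖ = 19.0791
Δx = A⁻¹·δb where δb = 1/583·2.2361·d; ‖Δx‖ = 0.0366
dividing the unrounded norms, ‖Δx‖/‖x‖ = 0.0019
realised/bound (from unrounded values) ≈ 0.0103


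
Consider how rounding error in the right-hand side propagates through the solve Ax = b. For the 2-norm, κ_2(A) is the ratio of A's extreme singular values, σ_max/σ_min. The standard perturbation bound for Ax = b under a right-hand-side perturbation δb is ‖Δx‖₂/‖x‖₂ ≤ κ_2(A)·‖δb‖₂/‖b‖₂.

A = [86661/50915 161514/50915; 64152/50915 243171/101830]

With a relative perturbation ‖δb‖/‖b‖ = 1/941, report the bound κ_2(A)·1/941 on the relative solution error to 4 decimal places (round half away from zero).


0.3183

form AᵀA = [465024321/103693489 871876710/103693489; 871876710/103693489 6539168961/414773956] with trace 29063205/1435204 and determinant 6561/1435204
λ_max, λ_min = (29063205/1435204 ± √844632219378249/2059810521616)/2 = 81/4, 81/358801
σ_max=√(81/4)=(9/2), σ_min=√(81/358801)=(9/599) → κ = 299.5000
bound on ‖Δx‖/‖x‖: κ·ε = 299.5000·1/941 = 0.3183


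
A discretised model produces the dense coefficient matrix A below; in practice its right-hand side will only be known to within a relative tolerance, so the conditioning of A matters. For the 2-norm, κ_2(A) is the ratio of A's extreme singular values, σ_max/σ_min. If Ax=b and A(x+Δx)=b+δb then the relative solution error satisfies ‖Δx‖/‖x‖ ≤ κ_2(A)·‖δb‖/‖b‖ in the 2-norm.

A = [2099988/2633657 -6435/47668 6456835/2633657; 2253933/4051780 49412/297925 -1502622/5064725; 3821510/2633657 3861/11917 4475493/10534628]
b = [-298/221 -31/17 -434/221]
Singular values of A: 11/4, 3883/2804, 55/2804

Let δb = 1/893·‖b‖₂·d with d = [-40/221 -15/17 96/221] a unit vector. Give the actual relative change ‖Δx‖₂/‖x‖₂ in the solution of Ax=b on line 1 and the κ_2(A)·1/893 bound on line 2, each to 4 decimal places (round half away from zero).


σ_max = 11/4, σ_min = 55/2804
condition number: (11/4) ÷ (55/2804) = 140.2000
bound on ‖Δx‖/‖x‖: κ·ε = 140.2000·1/893 = 0.1570
solve Ax = b  →  x = [-14.1611 48.5382 6.7284]
‖b‖₂ = 3.0000 and ‖x‖₂ = 51.0075
δb = ε·‖b‖·d = [-0.0006 -0.0030 0.0015]; solving A·Δx = δb gives ‖Δx‖ = 0.1713
relative error = 0.0034
so the bound overstates the realised error by a factor of ≈ 46.7568 (computed from the unrounded values)

0.0034
0.1570


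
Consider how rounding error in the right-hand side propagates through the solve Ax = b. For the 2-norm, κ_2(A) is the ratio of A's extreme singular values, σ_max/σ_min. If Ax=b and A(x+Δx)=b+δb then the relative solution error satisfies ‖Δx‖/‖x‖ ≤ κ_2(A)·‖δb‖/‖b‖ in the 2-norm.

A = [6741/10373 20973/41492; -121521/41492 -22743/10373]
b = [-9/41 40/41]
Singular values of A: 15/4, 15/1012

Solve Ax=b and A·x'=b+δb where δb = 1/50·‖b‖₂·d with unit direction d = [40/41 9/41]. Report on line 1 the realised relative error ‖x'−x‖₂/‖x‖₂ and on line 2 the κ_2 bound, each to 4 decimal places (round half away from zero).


5.0600
5.0600

largest singular value 15/4, smallest 15/1012
condition number: (15/4) ÷ (15/1012) = 253.0000
κ_2(A)·‖δb‖/‖b‖ = 5.0600
solve Ax = b  →  x = [-0.2133 -0.1600]
2-norm of b is 1.0000; of x, 0.2667
Δx = A⁻¹·δb where δb = 1/50·1.0000·d; ‖Δx‖ = 1.3493
dividing the unrounded norms, ‖Δx‖/‖x‖ = 5.0600
realised/bound = 1 exactly: the bound is attained for this b and d


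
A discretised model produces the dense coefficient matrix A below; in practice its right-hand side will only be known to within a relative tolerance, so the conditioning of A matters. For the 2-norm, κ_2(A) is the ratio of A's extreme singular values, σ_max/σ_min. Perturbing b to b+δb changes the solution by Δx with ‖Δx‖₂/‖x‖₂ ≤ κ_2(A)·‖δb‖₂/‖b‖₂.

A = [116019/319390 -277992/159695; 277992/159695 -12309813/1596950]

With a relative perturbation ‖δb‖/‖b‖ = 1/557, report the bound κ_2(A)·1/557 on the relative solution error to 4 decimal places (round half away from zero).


M = AᵀA = [191896857/60684100 -1065821328/75855125; -1065821328/75855125 94740899049/1517102500]. tr(M)=29606877/451250, det(M)=4782969/90250000
solving λ² − 29606877/451250·λ + 4782969/90250000 = 0 gives λ = 6561/100, 729/902500
σ_max=√(6561/100)=(81/10), σ_min=√(729/902500)=(27/950) → κ = 285.0000
bound on ‖Δx‖/‖x‖: κ·ε = 285.0000·1/557 = 0.5117

0.5117


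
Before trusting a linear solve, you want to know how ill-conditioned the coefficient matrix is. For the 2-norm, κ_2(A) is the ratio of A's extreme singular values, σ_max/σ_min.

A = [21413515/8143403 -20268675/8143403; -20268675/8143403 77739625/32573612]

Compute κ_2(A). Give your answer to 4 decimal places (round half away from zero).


form AᵀA = [1033719156850/78852571249 -3937899522375/315410284996; -3937899522375/315410284996 15001850505625/1261641139984] with trace 37504586225/1500167824 and determinant 9765625/1500167824
eigenvalues of AᵀA: λ = (tr ± √(tr²−4·det))/2 = 25, 390625/1500167824
κ = σ_max/σ_min = 5/(625/38732) = 309.8560

309.8560


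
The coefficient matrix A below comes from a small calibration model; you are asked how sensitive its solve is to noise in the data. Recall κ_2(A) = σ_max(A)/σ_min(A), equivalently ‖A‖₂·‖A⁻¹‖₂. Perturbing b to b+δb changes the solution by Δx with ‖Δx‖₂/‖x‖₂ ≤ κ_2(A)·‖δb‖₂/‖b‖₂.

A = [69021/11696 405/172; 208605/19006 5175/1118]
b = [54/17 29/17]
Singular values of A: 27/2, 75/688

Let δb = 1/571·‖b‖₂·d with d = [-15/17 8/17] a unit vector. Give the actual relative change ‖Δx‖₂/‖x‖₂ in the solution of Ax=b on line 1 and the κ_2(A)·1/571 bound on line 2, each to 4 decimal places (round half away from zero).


largest singular value 27/2, smallest 75/688
κ = σ_max/σ_min = (27/2)/(75/688) = 123.8400
perturbation bound = 123.8400·1/571 = 0.2169
solve Ax = b  →  x = [7.2615 -16.8499]
‖b‖ = 3.6056, ‖x‖ = 18.3480
δb = ε·‖b‖·d = [-0.0056 0.0030]; solving A·Δx = δb gives ‖Δx‖ = 0.0579
relative error = 0.0032
tightness: 0.0032 against a bound of 0.2169 (unrounded ratio ≈ 0.0146)

0.0032
0.2169


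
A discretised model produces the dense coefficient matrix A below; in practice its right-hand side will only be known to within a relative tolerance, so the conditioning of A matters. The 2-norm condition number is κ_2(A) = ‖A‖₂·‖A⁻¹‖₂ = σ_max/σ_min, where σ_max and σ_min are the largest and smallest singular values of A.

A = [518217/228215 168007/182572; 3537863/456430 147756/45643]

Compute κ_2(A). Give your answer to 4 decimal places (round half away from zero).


M = AᵀA = [543626801725/8333133796 226509010875/8333133796; 226509010875/8333133796 377535720625/33332535184]. tr(M)=15100845725/197233936, det(M)=37515625/788935744
char-poly roots: 1225/16 and 30625/49308484
κ_2(A) = √(λ_max/λ_min) = √((1225/16) / (30625/49308484)) = 351.1000

351.1000


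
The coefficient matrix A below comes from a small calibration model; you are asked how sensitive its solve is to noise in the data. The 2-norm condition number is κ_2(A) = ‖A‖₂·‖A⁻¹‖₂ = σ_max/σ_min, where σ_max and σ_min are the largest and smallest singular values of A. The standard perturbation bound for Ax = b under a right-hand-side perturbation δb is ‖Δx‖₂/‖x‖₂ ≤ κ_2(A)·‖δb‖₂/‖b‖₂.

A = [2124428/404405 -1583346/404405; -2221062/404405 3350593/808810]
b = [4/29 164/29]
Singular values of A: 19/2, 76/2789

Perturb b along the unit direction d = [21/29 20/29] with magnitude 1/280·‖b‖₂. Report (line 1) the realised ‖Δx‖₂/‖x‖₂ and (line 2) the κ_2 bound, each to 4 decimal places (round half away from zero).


0.0051
1.2451

from the listed singular values, σ₁ = 19/2, σ_n = 76/2789
κ = σ_max/σ_min = (19/2)/(76/2789) = 348.6250
worst-case relative error ≤ 348.6250 × 1/280 = 1.2451
solve Ax = b  →  x = [87.7368 117.6842]
2-norm of b is 5.6569; of x, 146.7901
δb = ε·‖b‖·d = [0.0146 0.0139]; solving A·Δx = δb gives ‖Δx‖ = 0.7414
relative error = 0.0051
realised/bound (from unrounded values) ≈ 0.0041


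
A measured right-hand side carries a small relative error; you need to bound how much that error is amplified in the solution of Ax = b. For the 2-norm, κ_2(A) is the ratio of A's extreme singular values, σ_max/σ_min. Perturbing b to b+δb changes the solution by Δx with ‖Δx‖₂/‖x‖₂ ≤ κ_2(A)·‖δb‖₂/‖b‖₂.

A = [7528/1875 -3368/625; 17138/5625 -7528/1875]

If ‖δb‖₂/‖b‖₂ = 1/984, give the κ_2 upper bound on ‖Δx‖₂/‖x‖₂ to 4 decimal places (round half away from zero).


0.2401

form AᵀA = [32149924/1265625 -14288144/421875; -14288144/421875 6350464/140625] with trace 3572164/50625 and determinant 12544/140625
λ_max, λ_min = (3572164/50625 ± √12759441185296/2562890625)/2 = 1764/25, 64/50625
so κ_2 = √((1764/25) / (64/50625)) = 236.2500
worst-case relative error ≤ 236.2500 × 1/984 = 0.2401


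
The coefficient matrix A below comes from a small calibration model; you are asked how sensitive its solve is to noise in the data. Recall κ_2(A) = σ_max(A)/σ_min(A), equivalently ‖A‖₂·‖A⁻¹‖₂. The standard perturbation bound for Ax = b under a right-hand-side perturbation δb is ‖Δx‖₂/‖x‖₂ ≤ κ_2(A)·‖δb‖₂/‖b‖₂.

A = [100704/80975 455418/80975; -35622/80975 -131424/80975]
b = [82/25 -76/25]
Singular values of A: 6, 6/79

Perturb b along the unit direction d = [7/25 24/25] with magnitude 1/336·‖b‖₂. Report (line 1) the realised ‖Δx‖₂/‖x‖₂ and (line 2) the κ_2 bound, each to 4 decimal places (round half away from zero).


0.0067
0.2351

largest singular value 6, smallest 6/79
κ_2(A) = 6 / (6/79) = 79.0000
worst-case relative error ≤ 79.0000 × 1/336 = 0.2351
solve Ax = b  →  x = [25.8374 -5.1301]
‖b‖₂ = 4.4721 and ‖x‖₂ = 26.3418
δb = ε·‖b‖·d = [0.0037 0.0128]; solving A·Δx = δb gives ‖Δx‖ = 0.1752
realised ‖Δx‖/‖x‖ = 0.0067
so the bound overstates the realised error by a factor of ≈ 35.3412 (computed from the unrounded values)


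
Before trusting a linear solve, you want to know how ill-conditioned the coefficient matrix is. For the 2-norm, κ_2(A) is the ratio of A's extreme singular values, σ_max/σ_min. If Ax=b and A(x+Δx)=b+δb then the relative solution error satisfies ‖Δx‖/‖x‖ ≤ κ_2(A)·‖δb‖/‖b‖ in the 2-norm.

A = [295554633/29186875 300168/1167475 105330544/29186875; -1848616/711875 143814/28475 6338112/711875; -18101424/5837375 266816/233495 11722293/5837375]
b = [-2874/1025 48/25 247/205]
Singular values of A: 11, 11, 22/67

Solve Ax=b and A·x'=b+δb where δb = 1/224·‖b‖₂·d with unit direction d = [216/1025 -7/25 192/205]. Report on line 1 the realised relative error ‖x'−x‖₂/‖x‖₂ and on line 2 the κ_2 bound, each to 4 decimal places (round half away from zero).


0.1496
0.1496

σ_max = 11, σ_min = 22/67
condition number: 11 ÷ (22/67) = 33.5000
bound on ‖Δx‖/‖x‖: κ·ε = 33.5000·1/224 = 0.1496
solve Ax = b  →  x = [-0.3067 0.0856 0.0776]
2-norm of b is 3.6056; of x, 0.3278
δb = ε·‖b‖·d = [0.0034 -0.0045 0.0151]; solving A·Δx = δb gives ‖Δx‖ = 0.0490
dividing the unrounded norms, ‖Δx‖/‖x‖ = 0.1496
so the bound is sharp here: realised error equals the bound


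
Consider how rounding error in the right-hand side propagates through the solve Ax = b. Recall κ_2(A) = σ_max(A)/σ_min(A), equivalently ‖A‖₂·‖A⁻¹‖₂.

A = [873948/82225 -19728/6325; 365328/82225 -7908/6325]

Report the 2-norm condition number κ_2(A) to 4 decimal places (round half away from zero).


M = AᵀA = [5309169552/40005625 -1548481536/40005625; -1548481536/40005625 451730448/40005625]. tr(M)=9217440/64009, det(M)=20736/64009
char-poly roots: 144 and 144/64009
so κ_2 = √(144 / (144/64009)) = 253.0000

253.0000


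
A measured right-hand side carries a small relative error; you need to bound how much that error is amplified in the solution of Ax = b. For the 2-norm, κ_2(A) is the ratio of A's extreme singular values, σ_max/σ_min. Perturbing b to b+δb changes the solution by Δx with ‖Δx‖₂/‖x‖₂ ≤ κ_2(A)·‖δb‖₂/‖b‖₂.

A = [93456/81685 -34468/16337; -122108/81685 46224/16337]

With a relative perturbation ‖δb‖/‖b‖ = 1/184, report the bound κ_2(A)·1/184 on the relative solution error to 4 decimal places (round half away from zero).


M = AᵀA = [945775504/266897569 -1773112320/266897569; -1773112320/266897569 3324701200/266897569]. tr(M)=14776736/923521, det(M)=6400/923521
λ_max, λ_min = (14776736/923521 ± √218328284676096/852891037441)/2 = 16, 400/923521
κ = σ_max/σ_min = 4/(20/961) = 192.2000
worst-case relative error ≤ 192.2000 × 1/184 = 1.0446

1.0446


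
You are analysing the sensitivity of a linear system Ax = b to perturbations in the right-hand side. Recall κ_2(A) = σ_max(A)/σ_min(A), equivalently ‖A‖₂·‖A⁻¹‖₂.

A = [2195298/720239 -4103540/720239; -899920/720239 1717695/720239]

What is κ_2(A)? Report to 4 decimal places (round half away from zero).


M = AᵀA = [33308812516/3069492409 -62451368280/3069492409; -62451368280/3069492409 117097731625/3069492409]. tr(M)=520437869/10621081, det(M)=240100/10621081
λ_max, λ_min = (520437869/10621081 ± √270845375003068761/112807361608561)/2 = 49, 4900/10621081
κ_2(A) = √(λ_max/λ_min) = √(49 / (4900/10621081)) = 325.9000

325.9000


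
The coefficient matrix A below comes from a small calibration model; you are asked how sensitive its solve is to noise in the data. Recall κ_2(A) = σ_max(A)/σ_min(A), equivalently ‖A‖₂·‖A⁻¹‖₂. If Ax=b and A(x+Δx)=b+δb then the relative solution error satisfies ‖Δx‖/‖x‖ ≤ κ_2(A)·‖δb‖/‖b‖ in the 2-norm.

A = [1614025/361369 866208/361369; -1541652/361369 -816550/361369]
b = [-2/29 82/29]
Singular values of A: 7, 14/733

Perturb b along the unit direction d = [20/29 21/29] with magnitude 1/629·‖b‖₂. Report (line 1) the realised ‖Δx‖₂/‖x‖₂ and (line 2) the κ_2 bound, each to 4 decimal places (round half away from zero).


0.0022
0.5827

from the listed singular values, σ₁ = 7, σ_n = 14/733
condition number: 7 ÷ (14/733) = 366.5000
bound on ‖Δx‖/‖x‖: κ·ε = 366.5000·1/629 = 0.5827
solve Ax = b  →  x = [-49.5294 92.2605]
‖b‖₂ = 2.8284 and ‖x‖₂ = 104.7147
re-solving with b+δb shifts x by Δx of norm 0.2354
dividing the unrounded norms, ‖Δx‖/‖x‖ = 0.0022
tightness: 0.0022 against a bound of 0.5827 (unrounded ratio ≈ 0.0039)


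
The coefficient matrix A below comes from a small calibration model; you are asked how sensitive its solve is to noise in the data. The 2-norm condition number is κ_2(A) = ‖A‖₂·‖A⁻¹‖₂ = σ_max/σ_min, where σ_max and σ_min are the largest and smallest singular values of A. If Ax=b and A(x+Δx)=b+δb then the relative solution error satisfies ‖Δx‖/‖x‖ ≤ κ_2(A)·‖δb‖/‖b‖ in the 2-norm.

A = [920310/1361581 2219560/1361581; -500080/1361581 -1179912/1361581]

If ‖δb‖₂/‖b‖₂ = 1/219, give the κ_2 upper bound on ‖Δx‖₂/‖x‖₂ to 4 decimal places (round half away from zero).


form AᵀA = [3796022500/6414888649 9109805040/6414888649; 9109805040/6414888649 21863802496/6414888649] with trace 151833284/37957921 and determinant 6400/37957921
λ_max, λ_min = (151833284/37957921 ± √23052374407447056/1440803766642241)/2 = 4, 1600/37957921
κ = σ_max/σ_min = 2/(40/6161) = 308.0500
perturbation bound = 308.0500·1/219 = 1.4066

1.4066


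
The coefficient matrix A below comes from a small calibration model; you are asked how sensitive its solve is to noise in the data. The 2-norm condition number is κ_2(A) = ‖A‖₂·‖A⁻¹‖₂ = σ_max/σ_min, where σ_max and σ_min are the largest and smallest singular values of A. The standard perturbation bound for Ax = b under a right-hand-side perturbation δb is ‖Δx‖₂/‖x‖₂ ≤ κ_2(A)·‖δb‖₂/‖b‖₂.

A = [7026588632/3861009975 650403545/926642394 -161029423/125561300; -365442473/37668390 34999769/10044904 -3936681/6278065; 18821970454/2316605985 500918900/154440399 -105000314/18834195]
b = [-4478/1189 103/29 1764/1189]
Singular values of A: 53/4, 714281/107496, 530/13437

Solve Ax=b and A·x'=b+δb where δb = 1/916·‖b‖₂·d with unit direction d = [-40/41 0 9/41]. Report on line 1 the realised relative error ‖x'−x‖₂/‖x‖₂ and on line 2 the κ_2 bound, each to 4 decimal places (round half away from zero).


largest singular value 53/4, smallest 530/13437
κ = σ_max/σ_min = (53/4)/(530/13437) = 335.9250
bound on ‖Δx‖/‖x‖: κ·ε = 335.9250·1/916 = 0.3667
solve Ax = b  →  x = [20.3299 70.2658 70.2417]
2-norm of b is 5.3852; of x, 101.4124
with δb = [-0.0057 0.0000 0.0013], A·Δx = δb → ‖Δx‖ = 0.1490
realised ‖Δx‖/‖x‖ = 0.0015
tightness: 0.0015 against a bound of 0.3667 (unrounded ratio ≈ 0.0040)

0.0015
0.3667


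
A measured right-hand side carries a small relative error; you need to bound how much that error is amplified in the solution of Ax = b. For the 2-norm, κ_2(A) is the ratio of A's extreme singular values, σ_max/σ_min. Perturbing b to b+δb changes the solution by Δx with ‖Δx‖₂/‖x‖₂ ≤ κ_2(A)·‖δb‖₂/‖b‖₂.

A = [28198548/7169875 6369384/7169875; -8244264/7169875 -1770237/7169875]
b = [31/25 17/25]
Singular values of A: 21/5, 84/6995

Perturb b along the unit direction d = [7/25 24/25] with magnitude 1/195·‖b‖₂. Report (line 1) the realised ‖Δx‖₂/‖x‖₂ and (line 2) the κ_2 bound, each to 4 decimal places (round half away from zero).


largest singular value 21/5, smallest 84/6995
κ_2(A) = (21/5) / (84/6995) = 349.7500
worst-case relative error ≤ 349.7500 × 1/195 = 1.7936
solve Ax = b  →  x = [-18.0473 81.2950]
‖b‖ = 1.4142, ‖x‖ = 83.2741
re-solving with b+δb shifts x by Δx of norm 0.6039
dividing the unrounded norms, ‖Δx‖/‖x‖ = 0.0073
realised/bound (from unrounded values) ≈ 0.0040

0.0073
1.7936


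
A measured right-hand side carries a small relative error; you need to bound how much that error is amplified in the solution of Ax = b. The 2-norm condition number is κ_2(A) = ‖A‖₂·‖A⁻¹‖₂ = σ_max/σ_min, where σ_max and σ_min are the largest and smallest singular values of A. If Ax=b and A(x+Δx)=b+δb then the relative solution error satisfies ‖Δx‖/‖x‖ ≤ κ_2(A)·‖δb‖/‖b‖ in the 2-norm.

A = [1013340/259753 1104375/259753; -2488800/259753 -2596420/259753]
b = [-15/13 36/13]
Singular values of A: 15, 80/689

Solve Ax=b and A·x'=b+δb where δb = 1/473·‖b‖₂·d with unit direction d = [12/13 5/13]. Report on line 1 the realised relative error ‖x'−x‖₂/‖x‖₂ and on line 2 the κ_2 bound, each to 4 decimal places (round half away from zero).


0.2731
0.2731

largest singular value 15, smallest 80/689
condition number: 15 ÷ (80/689) = 129.1875
κ_2(A)·‖δb‖/‖b‖ = 0.2731
solve Ax = b  →  x = [-0.1379 -0.1448]
‖b‖₂ = 3.0000 and ‖x‖₂ = 0.2000
Δx = A⁻¹·δb where δb = 1/473·3.0000·d; ‖Δx‖ = 0.0546
dividing the unrounded norms, ‖Δx‖/‖x‖ = 0.2731
realised/bound = 1 exactly: the bound is attained for this b and d


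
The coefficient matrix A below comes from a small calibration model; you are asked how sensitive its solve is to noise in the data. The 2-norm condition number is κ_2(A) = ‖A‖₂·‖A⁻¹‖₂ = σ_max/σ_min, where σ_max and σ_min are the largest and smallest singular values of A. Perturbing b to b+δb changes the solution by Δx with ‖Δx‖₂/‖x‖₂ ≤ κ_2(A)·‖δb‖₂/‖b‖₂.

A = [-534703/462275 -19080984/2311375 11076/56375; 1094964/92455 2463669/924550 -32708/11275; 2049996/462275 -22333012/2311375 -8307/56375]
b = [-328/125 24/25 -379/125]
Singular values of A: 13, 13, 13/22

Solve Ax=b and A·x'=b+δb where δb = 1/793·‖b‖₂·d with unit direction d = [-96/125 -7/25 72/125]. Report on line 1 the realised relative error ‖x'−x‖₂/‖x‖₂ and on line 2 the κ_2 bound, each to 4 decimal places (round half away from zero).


largest singular value 13, smallest 13/22
κ = σ_max/σ_min = 13/(13/22) = 22.0000
worst-case relative error ≤ 22.0000 × 1/793 = 0.0277
solve Ax = b  →  x = [0.0057 0.3167 -0.0169]
‖b‖ = 4.1231, ‖x‖ = 0.3172
δb = ε·‖b‖·d = [-0.0040 -0.0015 0.0030]; solving A·Δx = δb gives ‖Δx‖ = 0.0088
dividing the unrounded norms, ‖Δx‖/‖x‖ = 0.0277
tightness: 0.0277 against a bound of 0.0277; the bound is attained (ratio 1)

0.0277
0.0277


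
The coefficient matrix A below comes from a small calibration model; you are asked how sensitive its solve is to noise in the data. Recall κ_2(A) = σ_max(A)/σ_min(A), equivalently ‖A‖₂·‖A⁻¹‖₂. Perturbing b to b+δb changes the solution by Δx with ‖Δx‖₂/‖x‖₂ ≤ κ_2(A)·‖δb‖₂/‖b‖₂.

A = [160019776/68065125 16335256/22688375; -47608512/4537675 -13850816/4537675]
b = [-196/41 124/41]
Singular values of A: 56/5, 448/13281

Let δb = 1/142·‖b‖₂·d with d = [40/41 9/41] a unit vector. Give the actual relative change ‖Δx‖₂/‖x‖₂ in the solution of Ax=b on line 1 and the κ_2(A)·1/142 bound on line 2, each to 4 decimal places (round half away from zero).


0.0100
2.3382

largest singular value 56/5, smallest 448/13281
κ = σ_max/σ_min = (56/5)/(448/13281) = 332.0250
bound on ‖Δx‖/‖x‖: κ·ε = 332.0250·1/142 = 2.3382
solve Ax = b  →  x = [32.8596 -113.9371]
‖b‖₂ = 5.6569 and ‖x‖₂ = 118.5809
Δx = A⁻¹·δb where δb = 1/142·5.6569·d; ‖Δx‖ = 1.1810
dividing the unrounded norms, ‖Δx‖/‖x‖ = 0.0100
tightness: 0.0100 against a bound of 2.3382 (unrounded ratio ≈ 0.0043)


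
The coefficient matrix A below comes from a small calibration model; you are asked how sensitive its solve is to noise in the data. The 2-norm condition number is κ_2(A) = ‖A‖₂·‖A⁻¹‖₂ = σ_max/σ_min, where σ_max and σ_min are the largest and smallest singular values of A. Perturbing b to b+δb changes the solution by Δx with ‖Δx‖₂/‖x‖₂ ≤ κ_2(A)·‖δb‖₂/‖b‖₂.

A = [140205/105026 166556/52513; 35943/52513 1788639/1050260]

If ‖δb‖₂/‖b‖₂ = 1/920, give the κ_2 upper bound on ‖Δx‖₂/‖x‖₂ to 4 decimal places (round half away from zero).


M = AᵀA = [85899789/38167684 1030480593/190838420; 1030480593/190838420 49465709089/3816768400]. tr(M)=58055687989/3816768400, det(M)=6426225/610682944
eigenvalues of AᵀA: λ = (tr ± √(tr²−4·det))/2 = 1521/100, 105625/152670736
σ_max=√(1521/100)=(39/10), σ_min=√(105625/152670736)=(325/12356) → κ = 148.2720
κ_2(A)·‖δb‖/‖b‖ = 0.1612

0.1612


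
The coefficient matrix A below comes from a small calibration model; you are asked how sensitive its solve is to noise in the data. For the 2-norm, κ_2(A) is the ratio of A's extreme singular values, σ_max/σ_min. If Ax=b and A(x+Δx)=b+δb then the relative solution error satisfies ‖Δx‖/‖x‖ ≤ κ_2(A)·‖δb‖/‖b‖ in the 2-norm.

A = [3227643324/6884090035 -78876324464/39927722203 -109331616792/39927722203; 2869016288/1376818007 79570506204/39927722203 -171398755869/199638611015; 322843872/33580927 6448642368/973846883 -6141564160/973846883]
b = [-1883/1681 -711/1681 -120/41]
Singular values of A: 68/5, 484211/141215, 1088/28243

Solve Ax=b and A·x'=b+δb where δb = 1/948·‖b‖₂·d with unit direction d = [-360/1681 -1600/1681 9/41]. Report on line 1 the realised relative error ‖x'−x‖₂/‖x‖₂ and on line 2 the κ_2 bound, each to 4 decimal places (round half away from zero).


0.2368
0.3724

largest singular value 68/5, smallest 1088/28243
κ = σ_max/σ_min = (68/5)/(1088/28243) = 353.0375
worst-case relative error ≤ 353.0375 × 1/948 = 0.3724
solve Ax = b  →  x = [-0.1597 0.0910 0.3161]
2-norm of b is 3.1623; of x, 0.3657
δb = ε·‖b‖·d = [-0.0007 -0.0032 0.0007]; solving A·Δx = δb gives ‖Δx‖ = 0.0866
dividing the unrounded norms, ‖Δx‖/‖x‖ = 0.2368
tightness: 0.2368 against a bound of 0.3724 (unrounded ratio ≈ 0.6359)


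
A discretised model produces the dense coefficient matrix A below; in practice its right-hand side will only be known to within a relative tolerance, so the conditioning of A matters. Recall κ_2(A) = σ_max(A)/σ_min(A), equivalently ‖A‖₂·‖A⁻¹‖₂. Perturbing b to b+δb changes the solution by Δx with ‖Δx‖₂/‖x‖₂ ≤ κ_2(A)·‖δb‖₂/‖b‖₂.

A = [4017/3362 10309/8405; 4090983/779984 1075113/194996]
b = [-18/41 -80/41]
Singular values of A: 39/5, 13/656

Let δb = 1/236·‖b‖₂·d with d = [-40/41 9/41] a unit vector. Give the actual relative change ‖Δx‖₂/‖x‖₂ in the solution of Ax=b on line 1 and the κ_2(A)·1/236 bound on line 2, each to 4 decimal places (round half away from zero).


σ_max = 39/5, σ_min = 13/656
κ_2(A) = (39/5) / (13/656) = 393.6000
κ_2(A)·‖δb‖/‖b‖ = 1.6678
solve Ax = b  →  x = [-0.1768 -0.1857]
‖b‖ = 2.0000, ‖x‖ = 0.2564
δb = ε·‖b‖·d = [-0.0083 0.0019]; solving A·Δx = δb gives ‖Δx‖ = 0.4276
realised ‖Δx‖/‖x‖ = 1.6678
realised/bound = 1 exactly: the bound is attained for this b and d

1.6678
1.6678


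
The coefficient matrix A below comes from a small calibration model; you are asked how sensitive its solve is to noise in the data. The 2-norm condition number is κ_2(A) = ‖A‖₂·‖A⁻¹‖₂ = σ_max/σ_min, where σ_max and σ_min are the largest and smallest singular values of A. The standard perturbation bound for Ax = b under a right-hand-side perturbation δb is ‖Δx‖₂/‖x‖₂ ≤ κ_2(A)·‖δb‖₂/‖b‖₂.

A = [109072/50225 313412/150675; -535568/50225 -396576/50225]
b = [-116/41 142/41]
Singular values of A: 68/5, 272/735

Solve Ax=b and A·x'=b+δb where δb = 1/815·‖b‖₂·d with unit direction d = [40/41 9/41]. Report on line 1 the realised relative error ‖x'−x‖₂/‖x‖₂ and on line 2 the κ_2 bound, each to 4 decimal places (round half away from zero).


from the listed singular values, σ₁ = 68/5, σ_n = 272/735
condition number: (68/5) ÷ (272/735) = 36.7500
bound on ‖Δx‖/‖x‖: κ·ε = 36.7500·1/815 = 0.0451
solve Ax = b  →  x = [3.0074 -4.5000]
‖b‖ = 4.4721, ‖x‖ = 5.4124
re-solving with b+δb shifts x by Δx of norm 0.0148
dividing the unrounded norms, ‖Δx‖/‖x‖ = 0.0027
realised/bound (from unrounded values) ≈ 0.0608

0.0027
0.0451


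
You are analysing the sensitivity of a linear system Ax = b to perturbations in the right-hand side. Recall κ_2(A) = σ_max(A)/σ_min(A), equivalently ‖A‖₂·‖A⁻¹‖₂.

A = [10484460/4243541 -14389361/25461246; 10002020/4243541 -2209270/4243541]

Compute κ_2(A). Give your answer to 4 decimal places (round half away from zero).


267.6750

M = AᵀA = [249660292000/21412176241 -56172742010/21412176241; -56172742010/21412176241 455131000681/770838344676]. tr(M)=5617431001/458559396, det(M)=240100/114639849
λ_max, λ_min = (5617431001/458559396 ± √31553769449220188401/210276719659884816)/2 = 49/4, 19600/114639849
κ_2(A) = √(λ_max/λ_min) = √((49/4) / (19600/114639849)) = 267.6750


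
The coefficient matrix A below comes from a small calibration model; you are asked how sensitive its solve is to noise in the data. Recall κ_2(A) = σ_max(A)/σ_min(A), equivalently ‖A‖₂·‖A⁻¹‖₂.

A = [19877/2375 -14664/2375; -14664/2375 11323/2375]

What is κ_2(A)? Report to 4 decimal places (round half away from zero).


AᵀA = [24405121/225625 -18300672/225625; -18300672/225625 13729729/225625]; tr = 1525394/9025, det = 28561/9025
eigenvalues of AᵀA: λ = (tr ± √(tr²−4·det))/2 = 169, 169/9025
κ_2(A) = √(λ_max/λ_min) = √(169 / (169/9025)) = 95.0000

95.0000


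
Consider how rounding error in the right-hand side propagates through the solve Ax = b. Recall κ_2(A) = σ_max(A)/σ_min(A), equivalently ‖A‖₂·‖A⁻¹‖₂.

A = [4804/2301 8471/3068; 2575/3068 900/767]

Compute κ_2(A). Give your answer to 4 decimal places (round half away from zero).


form AᵀA = [2538049/501264 70484/10443; 70484/10443 501289/55696] with trace 3524825/250632 and determinant 15625/891136
λ_max, λ_min = (3524825/250632 ± √194062275625/981506241)/2 = 225/16, 625/501264
so κ_2 = √((225/16) / (625/501264)) = 106.2000

106.2000


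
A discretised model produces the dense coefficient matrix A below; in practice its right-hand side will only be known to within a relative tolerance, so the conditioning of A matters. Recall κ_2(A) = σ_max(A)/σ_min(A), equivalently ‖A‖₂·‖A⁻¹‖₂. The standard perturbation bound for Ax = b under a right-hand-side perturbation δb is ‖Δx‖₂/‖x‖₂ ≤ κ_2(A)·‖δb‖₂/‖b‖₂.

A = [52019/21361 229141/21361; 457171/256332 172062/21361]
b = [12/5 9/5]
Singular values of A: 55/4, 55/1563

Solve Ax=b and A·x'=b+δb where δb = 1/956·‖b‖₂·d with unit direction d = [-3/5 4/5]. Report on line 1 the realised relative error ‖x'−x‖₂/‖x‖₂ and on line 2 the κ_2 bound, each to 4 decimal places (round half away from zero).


from the listed singular values, σ₁ = 55/4, σ_n = 55/1563
κ = σ_max/σ_min = (55/4)/(55/1563) = 390.7500
bound on ‖Δx‖/‖x‖: κ·ε = 390.7500·1/956 = 0.4087
solve Ax = b  →  x = [0.0479 0.2129]
2-norm of b is 3.0000; of x, 0.2182
re-solving with b+δb shifts x by Δx of norm 0.0892
realised ‖Δx‖/‖x‖ = 0.4087
so the bound is sharp here: realised error equals the bound

0.4087
0.4087


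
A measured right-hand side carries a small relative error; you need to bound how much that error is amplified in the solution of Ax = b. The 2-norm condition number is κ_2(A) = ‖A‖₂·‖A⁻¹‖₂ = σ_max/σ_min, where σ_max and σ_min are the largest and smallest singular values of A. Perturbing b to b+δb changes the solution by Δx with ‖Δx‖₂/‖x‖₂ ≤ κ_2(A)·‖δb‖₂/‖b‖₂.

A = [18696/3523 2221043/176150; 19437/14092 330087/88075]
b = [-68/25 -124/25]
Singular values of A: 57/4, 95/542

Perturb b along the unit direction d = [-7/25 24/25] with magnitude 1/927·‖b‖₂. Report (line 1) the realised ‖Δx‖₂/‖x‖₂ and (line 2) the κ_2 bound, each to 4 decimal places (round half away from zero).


σ_max = 57/4, σ_min = 95/542
κ = σ_max/σ_min = (57/4)/(95/542) = 81.3000
perturbation bound = 81.3000·1/927 = 0.0877
solve Ax = b  →  x = [20.9576 -9.0364]
‖b‖₂ = 5.6569 and ‖x‖₂ = 22.8228
re-solving with b+δb shifts x by Δx of norm 0.0348
relative error = 0.0015
realised/bound (from unrounded values) ≈ 0.0174

0.0015
0.0877


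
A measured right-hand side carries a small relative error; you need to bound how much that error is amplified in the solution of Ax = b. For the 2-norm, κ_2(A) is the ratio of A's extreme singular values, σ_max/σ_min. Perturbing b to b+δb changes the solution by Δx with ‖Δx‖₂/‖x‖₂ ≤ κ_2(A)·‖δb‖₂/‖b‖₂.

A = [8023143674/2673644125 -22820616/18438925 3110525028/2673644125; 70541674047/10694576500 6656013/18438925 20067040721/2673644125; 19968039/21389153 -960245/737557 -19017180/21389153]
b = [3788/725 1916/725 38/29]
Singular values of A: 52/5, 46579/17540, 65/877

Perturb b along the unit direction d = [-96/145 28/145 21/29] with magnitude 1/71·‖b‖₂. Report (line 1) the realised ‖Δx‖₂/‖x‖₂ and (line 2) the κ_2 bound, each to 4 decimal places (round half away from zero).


0.0422
1.9763

from the listed singular values, σ₁ = 52/5, σ_n = 65/877
κ_2(A) = (52/5) / (65/877) = 140.3200
perturbation bound = 140.3200·1/71 = 1.9763
solve Ax = b  →  x = [14.5314 18.5018 -13.3083]
‖b‖ = 6.0000, ‖x‖ = 27.0294
re-solving with b+δb shifts x by Δx of norm 1.1402
realised ‖Δx‖/‖x‖ = 0.0422
realised/bound (from unrounded values) ≈ 0.0213


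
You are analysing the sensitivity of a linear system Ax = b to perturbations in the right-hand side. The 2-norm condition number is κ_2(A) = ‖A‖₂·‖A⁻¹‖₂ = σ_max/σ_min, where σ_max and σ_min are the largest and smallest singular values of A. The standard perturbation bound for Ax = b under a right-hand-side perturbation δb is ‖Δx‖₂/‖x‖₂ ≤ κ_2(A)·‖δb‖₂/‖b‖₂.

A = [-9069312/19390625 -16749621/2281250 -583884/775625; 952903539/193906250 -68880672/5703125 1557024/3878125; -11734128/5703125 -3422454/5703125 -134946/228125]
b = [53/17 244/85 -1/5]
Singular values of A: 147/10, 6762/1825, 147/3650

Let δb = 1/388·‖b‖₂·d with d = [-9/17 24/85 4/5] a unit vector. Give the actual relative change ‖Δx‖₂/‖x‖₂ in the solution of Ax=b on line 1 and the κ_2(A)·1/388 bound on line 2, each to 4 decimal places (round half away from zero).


from the listed singular values, σ₁ = 147/10, σ_n = 147/3650
κ = σ_max/σ_min = (147/10)/(147/3650) = 365.0000
bound on ‖Δx‖/‖x‖: κ·ε = 365.0000·1/388 = 0.9407
solve Ax = b  →  x = [6.5017 1.6129 -23.9123]
‖b‖ = 4.2426, ‖x‖ = 24.8329
Δx = A⁻¹·δb where δb = 1/388·4.2426·d; ‖Δx‖ = 0.2715
dividing the unrounded norms, ‖Δx‖/‖x‖ = 0.0109
tightness: 0.0109 against a bound of 0.9407 (unrounded ratio ≈ 0.0116)

0.0109
0.9407
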